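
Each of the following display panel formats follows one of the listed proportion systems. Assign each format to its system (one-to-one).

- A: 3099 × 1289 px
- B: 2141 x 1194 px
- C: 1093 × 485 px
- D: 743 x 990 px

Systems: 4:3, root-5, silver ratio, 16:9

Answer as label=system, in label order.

Ratios: A ≈ 2.404; B ≈ 1.793; C ≈ 2.254; D ≈ 1.332.
Targets: 4:3 ≈ 1.333; root-5 ≈ 2.236; silver ratio ≈ 2.414; 16:9 ≈ 1.778.

A=silver ratio, B=16:9, C=root-5, D=4:3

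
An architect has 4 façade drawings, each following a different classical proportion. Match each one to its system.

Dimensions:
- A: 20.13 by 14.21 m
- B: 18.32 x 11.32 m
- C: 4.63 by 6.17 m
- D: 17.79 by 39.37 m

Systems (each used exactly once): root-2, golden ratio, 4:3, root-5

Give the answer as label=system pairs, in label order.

Ratios: A ≈ 1.417; B ≈ 1.618; C ≈ 1.333; D ≈ 2.213.
Targets: root-2 ≈ 1.414; golden ratio ≈ 1.618; 4:3 ≈ 1.333; root-5 ≈ 2.236.

A=root-2, B=golden ratio, C=4:3, D=root-5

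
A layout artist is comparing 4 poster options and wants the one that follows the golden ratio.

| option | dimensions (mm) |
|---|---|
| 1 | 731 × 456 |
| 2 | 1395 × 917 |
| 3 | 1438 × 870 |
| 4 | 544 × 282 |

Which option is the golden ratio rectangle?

1

Target golden ratio ≈ 1.618.
1: 1.603 (Δ0.015)  2: 1.521 (Δ0.097)  3: 1.653 (Δ0.035)  4: 1.929 (Δ0.311)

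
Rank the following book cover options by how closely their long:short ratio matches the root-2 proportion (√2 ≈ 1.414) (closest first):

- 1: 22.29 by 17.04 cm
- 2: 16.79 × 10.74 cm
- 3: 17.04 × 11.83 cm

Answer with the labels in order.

3, 1, 2

Ratios: 1 = 22.29 / 17.04 ≈ 1.308; 2 = 16.79 / 10.74 ≈ 1.563; 3 = 17.04 / 11.83 ≈ 1.440.
|Δ from 1.414|: 1 0.106; 2 0.149; 3 0.026.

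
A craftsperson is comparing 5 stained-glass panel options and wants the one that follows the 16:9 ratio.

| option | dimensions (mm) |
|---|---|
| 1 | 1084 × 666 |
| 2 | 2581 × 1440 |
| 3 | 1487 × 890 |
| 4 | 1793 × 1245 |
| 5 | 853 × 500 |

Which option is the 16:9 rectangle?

Ratios (long/short): 1 ≈ 1.628; 2 ≈ 1.792; 3 ≈ 1.671; 4 ≈ 1.440; 5 ≈ 1.706.
16:9 ≈ 1.778; option 2 is nearest (Δ 0.014).

2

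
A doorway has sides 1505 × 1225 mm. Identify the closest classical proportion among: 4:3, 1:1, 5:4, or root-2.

5:4

1505/1225 ≈ 1.229. Nearest candidates are 5:4 (1.250, off by 0.021) and 4:3 (1.333, off by 0.104).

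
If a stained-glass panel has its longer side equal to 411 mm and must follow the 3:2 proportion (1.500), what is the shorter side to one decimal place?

274.0 mm

3:2 = 1.50000.
Shorter side = 411 ÷ 1.50000 ≈ 274.000 → 274.0 mm.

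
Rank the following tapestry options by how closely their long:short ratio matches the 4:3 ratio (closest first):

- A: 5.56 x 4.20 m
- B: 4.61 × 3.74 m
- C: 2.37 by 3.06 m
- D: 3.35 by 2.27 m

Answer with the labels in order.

A, C, B, D

A: 5.56/4.20 ≈ 1.324 → |1.324 − 1.333| = 0.009
B: 4.61/3.74 ≈ 1.233 → |1.233 − 1.333| = 0.100
C: 3.06/2.37 ≈ 1.291 → |1.291 − 1.333| = 0.042
D: 3.35/2.27 ≈ 1.476 → |1.476 − 1.333| = 0.143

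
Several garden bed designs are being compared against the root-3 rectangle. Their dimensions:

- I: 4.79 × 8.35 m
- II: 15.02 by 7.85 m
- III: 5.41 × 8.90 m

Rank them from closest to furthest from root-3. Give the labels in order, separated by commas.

Ratios: I = 8.35 / 4.79 ≈ 1.743; II = 15.02 / 7.85 ≈ 1.913; III = 8.90 / 5.41 ≈ 1.645.
|Δ from 1.732|: I 0.011; II 0.181; III 0.087.

I, III, II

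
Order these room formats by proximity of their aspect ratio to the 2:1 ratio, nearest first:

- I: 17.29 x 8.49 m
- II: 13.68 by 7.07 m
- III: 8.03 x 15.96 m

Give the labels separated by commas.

I: 17.29/8.49 ≈ 2.037 → |2.037 − 2.000| = 0.037
II: 13.68/7.07 ≈ 1.935 → |1.935 − 2.000| = 0.065
III: 15.96/8.03 ≈ 1.988 → |1.988 − 2.000| = 0.012

III, I, II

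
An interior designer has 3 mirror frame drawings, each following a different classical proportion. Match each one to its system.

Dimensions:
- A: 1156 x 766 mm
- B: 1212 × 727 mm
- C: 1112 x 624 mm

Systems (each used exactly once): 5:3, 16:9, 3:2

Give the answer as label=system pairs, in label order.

Ratios: A ≈ 1.509; B ≈ 1.667; C ≈ 1.782.
Targets: 5:3 ≈ 1.667; 16:9 ≈ 1.778; 3:2 ≈ 1.500.

A=3:2, B=5:3, C=16:9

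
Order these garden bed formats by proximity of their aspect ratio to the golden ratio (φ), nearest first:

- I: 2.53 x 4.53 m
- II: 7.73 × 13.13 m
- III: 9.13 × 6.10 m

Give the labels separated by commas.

II, III, I

I: 4.53/2.53 ≈ 1.791 → |1.791 − 1.618| = 0.173
II: 13.13/7.73 ≈ 1.699 → |1.699 − 1.618| = 0.081
III: 9.13/6.10 ≈ 1.497 → |1.497 − 1.618| = 0.121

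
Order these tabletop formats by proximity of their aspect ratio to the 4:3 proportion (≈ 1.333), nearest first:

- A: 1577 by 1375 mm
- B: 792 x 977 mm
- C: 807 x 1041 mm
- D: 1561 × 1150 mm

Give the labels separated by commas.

Ratios: A = 1577 / 1375 ≈ 1.147; B = 977 / 792 ≈ 1.234; C = 1041 / 807 ≈ 1.290; D = 1561 / 1150 ≈ 1.357.
|Δ from 1.333|: A 0.186; B 0.099; C 0.043; D 0.024.

D, C, B, A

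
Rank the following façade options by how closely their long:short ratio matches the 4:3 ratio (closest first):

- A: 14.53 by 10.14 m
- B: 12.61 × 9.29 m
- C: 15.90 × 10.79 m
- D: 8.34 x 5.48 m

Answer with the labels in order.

A: 14.53/10.14 ≈ 1.433 → |1.433 − 1.333| = 0.100
B: 12.61/9.29 ≈ 1.357 → |1.357 − 1.333| = 0.024
C: 15.90/10.79 ≈ 1.474 → |1.474 − 1.333| = 0.141
D: 8.34/5.48 ≈ 1.522 → |1.522 − 1.333| = 0.189

B, A, C, D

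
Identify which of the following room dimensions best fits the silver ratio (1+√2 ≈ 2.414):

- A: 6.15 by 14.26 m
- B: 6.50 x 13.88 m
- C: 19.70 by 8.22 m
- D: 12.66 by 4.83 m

Ratios (long/short): A ≈ 2.319; B ≈ 2.135; C ≈ 2.397; D ≈ 2.621.
silver ratio ≈ 2.414; option C is nearest (Δ 0.017).

C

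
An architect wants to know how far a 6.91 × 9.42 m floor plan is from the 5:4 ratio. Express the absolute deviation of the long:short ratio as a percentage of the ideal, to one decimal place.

Ratio = 9.42 / 6.91 ≈ 1.3632.
Ideal 5:4 = 1.2500. |1.3632 − 1.2500| / 1.2500 ≈ 9.06% → 9.1%.

9.1%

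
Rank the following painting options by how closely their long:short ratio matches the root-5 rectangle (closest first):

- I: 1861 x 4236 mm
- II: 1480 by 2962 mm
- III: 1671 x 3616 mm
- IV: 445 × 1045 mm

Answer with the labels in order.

I, III, IV, II

I: 4236/1861 ≈ 2.276 → |2.276 − 2.236| = 0.040
II: 2962/1480 ≈ 2.001 → |2.001 − 2.236| = 0.235
III: 3616/1671 ≈ 2.164 → |2.164 − 2.236| = 0.072
IV: 1045/445 ≈ 2.348 → |2.348 − 2.236| = 0.112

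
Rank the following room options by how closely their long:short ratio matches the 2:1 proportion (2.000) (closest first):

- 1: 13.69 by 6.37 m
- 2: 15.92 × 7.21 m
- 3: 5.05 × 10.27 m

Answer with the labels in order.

1: 13.69/6.37 ≈ 2.149 → |2.149 − 2.000| = 0.149
2: 15.92/7.21 ≈ 2.208 → |2.208 − 2.000| = 0.208
3: 10.27/5.05 ≈ 2.034 → |2.034 − 2.000| = 0.034

3, 1, 2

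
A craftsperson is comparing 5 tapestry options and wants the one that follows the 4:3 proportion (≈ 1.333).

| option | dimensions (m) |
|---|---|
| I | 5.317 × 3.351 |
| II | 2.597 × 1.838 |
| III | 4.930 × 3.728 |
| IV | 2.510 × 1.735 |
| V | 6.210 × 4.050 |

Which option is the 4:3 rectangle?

III

Ratios (long/short): I ≈ 1.587; II ≈ 1.413; III ≈ 1.322; IV ≈ 1.447; V ≈ 1.533.
4:3 ≈ 1.333; option III is nearest (Δ 0.011).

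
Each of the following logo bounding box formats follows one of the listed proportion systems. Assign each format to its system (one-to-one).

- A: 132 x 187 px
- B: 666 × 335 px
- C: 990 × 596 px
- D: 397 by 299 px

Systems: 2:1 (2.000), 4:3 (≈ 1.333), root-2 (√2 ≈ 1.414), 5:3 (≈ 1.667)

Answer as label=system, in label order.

A=root-2, B=2:1, C=5:3, D=4:3

A = 187/132 ≈ 1.417 → root-2 (1.414)
B = 666/335 ≈ 1.988 → 2:1 (2.000)
C = 990/596 ≈ 1.661 → 5:3 (1.667)
D = 397/299 ≈ 1.328 → 4:3 (1.333)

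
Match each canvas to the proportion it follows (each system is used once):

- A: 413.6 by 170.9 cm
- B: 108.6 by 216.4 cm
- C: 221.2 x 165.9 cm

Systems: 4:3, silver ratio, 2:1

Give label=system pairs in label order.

A = 413.6/170.9 ≈ 2.420 → silver ratio (2.414)
B = 216.4/108.6 ≈ 1.993 → 2:1 (2.000)
C = 221.2/165.9 ≈ 1.333 → 4:3 (1.333)

A=silver ratio, B=2:1, C=4:3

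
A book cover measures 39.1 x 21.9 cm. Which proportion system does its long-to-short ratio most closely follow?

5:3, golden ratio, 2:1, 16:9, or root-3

39.1/21.9 ≈ 1.785. Nearest candidates are 16:9 (1.778, off by 0.007) and root-3 (1.732, off by 0.053).

16:9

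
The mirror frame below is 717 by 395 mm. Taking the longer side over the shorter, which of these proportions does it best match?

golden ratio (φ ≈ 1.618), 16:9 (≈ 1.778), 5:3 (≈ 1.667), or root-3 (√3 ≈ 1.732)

717/395 ≈ 1.815. Nearest candidates are 16:9 (1.778, off by 0.037) and root-3 (1.732, off by 0.083).

16:9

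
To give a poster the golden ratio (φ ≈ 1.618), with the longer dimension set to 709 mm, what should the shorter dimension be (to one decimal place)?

golden ratio ≈ 1.61803.
Shorter side = 709 ÷ 1.61803 ≈ 438.187 → 438.2 mm.

438.2 mm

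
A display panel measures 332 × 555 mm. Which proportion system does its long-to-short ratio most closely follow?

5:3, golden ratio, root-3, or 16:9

Ratio = 555 / 332 ≈ 1.672.
Distances: 5:3 1.667 (Δ 0.005); golden ratio 1.618 (Δ 0.054); root-3 1.732 (Δ 0.060); 16:9 1.778 (Δ 0.106).

5:3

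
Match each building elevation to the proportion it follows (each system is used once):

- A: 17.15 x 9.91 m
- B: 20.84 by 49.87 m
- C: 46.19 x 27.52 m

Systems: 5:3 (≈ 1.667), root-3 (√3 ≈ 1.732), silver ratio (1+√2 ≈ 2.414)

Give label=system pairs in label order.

Ratios: A ≈ 1.731; B ≈ 2.393; C ≈ 1.678.
Targets: 5:3 ≈ 1.667; root-3 ≈ 1.732; silver ratio ≈ 2.414.

A=root-3, B=silver ratio, C=5:3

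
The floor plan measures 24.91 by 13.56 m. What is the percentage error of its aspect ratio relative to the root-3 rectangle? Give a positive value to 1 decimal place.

Ratio = 24.91 / 13.56 ≈ 1.8370.
Ideal root-3 ≈ 1.7321. |1.8370 − 1.7321| / 1.7321 ≈ 6.06% → 6.1%.

6.1%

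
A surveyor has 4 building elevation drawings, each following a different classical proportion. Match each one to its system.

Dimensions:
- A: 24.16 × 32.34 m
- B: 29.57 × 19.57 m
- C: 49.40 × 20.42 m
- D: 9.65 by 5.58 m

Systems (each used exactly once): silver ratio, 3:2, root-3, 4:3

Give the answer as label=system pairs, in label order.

A=4:3, B=3:2, C=silver ratio, D=root-3

A = 32.34/24.16 ≈ 1.339 → 4:3 (1.333)
B = 29.57/19.57 ≈ 1.511 → 3:2 (1.500)
C = 49.40/20.42 ≈ 2.419 → silver ratio (2.414)
D = 9.65/5.58 ≈ 1.729 → root-3 (1.732)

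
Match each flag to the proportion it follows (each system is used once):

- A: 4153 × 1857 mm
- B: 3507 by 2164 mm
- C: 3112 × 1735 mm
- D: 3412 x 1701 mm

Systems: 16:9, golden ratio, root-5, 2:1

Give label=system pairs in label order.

A=root-5, B=golden ratio, C=16:9, D=2:1

Ratios: A ≈ 2.236; B ≈ 1.621; C ≈ 1.794; D ≈ 2.006.
Targets: 16:9 ≈ 1.778; golden ratio ≈ 1.618; root-5 ≈ 2.236; 2:1 ≈ 2.000.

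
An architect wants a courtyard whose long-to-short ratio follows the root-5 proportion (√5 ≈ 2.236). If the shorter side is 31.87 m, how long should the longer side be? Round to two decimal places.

root-5 ≈ 2.23607.
Longer side = 31.87 × 2.23607 ≈ 71.2636 → 71.26 m.

71.26 m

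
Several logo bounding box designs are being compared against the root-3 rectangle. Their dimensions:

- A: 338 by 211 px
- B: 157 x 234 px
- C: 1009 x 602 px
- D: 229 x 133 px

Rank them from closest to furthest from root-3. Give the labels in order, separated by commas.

Ratios: A = 338 / 211 ≈ 1.602; B = 234 / 157 ≈ 1.490; C = 1009 / 602 ≈ 1.676; D = 229 / 133 ≈ 1.722.
|Δ from 1.732|: A 0.130; B 0.242; C 0.056; D 0.010.

D, C, A, B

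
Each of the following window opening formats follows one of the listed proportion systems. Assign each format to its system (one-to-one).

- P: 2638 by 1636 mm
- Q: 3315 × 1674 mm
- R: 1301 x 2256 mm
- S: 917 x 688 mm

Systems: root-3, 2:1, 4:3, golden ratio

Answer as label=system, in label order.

P=golden ratio, Q=2:1, R=root-3, S=4:3

P = 2638/1636 ≈ 1.612 → golden ratio (1.618)
Q = 3315/1674 ≈ 1.980 → 2:1 (2.000)
R = 2256/1301 ≈ 1.734 → root-3 (1.732)
S = 917/688 ≈ 1.333 → 4:3 (1.333)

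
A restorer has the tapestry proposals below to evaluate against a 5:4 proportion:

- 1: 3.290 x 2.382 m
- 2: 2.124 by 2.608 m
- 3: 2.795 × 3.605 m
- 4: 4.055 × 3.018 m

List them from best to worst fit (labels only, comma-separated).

1: 3.290/2.382 ≈ 1.381 → |1.381 − 1.250| = 0.131
2: 2.608/2.124 ≈ 1.228 → |1.228 − 1.250| = 0.022
3: 3.605/2.795 ≈ 1.290 → |1.290 − 1.250| = 0.040
4: 4.055/3.018 ≈ 1.344 → |1.344 − 1.250| = 0.094

2, 3, 4, 1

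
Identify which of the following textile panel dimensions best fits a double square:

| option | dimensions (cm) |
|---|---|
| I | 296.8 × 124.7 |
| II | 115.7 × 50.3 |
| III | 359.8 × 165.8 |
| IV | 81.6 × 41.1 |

Target 2:1 ≈ 2.000.
I: 2.380 (Δ0.380)  II: 2.300 (Δ0.300)  III: 2.170 (Δ0.170)  IV: 1.985 (Δ0.015)

IV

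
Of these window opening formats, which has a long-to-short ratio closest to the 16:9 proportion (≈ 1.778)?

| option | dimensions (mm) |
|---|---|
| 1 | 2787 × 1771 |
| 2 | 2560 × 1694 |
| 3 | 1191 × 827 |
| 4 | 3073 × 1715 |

4

Ratios (long/short): 1 ≈ 1.574; 2 ≈ 1.511; 3 ≈ 1.440; 4 ≈ 1.792.
16:9 ≈ 1.778; option 4 is nearest (Δ 0.014).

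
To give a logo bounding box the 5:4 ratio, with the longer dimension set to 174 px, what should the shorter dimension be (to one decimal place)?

5:4 = 1.25000.
Shorter side = 174 ÷ 1.25000 ≈ 139.200 → 139.2 px.

139.2 px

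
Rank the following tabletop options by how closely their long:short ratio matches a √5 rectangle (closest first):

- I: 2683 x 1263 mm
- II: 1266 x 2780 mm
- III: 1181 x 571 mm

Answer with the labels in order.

II, I, III

Ratios: I = 2683 / 1263 ≈ 2.124; II = 2780 / 1266 ≈ 2.196; III = 1181 / 571 ≈ 2.068.
|Δ from 2.236|: I 0.112; II 0.040; III 0.168.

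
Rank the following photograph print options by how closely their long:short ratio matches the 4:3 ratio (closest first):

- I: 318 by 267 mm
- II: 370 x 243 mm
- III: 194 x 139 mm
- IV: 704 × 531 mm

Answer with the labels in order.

Ratios: I = 318 / 267 ≈ 1.191; II = 370 / 243 ≈ 1.523; III = 194 / 139 ≈ 1.396; IV = 704 / 531 ≈ 1.326.
|Δ from 1.333|: I 0.142; II 0.190; III 0.063; IV 0.007.

IV, III, I, II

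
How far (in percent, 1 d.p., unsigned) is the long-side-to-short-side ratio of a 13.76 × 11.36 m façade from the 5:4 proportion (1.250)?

Ratio = 13.76 / 11.36 ≈ 1.2113.
Ideal 5:4 = 1.2500. |1.2113 − 1.2500| / 1.2500 ≈ 3.10% → 3.1%.

3.1%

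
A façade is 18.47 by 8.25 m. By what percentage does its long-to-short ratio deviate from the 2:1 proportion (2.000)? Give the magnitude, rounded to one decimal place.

Ratio = 18.47 / 8.25 ≈ 2.2388.
Ideal 2:1 = 2.0000. |2.2388 − 2.0000| / 2.0000 ≈ 11.94% → 11.9%.

11.9%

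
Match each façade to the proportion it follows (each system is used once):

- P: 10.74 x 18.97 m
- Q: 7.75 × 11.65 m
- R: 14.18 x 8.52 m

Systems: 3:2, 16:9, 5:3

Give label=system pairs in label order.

P=16:9, Q=3:2, R=5:3

P = 18.97/10.74 ≈ 1.766 → 16:9 (1.778)
Q = 11.65/7.75 ≈ 1.503 → 3:2 (1.500)
R = 14.18/8.52 ≈ 1.664 → 5:3 (1.667)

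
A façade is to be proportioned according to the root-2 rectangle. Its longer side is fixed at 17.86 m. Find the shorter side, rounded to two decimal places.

12.63 m

root-2 ≈ 1.41421.
Shorter side = 17.86 ÷ 1.41421 ≈ 12.6290 → 12.63 m.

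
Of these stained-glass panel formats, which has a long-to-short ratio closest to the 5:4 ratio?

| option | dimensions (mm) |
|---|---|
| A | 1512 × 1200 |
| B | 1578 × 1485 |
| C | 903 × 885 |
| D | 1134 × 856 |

Ratios (long/short): A ≈ 1.260; B ≈ 1.063; C ≈ 1.020; D ≈ 1.325.
5:4 ≈ 1.250; option A is nearest (Δ 0.010).

A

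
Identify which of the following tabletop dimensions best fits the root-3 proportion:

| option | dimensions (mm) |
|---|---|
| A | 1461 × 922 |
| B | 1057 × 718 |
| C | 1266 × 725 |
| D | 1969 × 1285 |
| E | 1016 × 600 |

C

Target root-3 ≈ 1.732.
A: 1.585 (Δ0.147)  B: 1.472 (Δ0.260)  C: 1.746 (Δ0.014)  D: 1.532 (Δ0.200)  E: 1.693 (Δ0.039)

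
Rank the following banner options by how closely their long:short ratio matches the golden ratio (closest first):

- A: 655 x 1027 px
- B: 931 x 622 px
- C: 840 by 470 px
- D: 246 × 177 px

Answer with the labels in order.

A: 1027/655 ≈ 1.568 → |1.568 − 1.618| = 0.050
B: 931/622 ≈ 1.497 → |1.497 − 1.618| = 0.121
C: 840/470 ≈ 1.787 → |1.787 − 1.618| = 0.169
D: 246/177 ≈ 1.390 → |1.390 − 1.618| = 0.228

A, B, C, D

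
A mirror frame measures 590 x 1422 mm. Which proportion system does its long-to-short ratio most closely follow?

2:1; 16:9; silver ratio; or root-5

Ratio = 1422 / 590 ≈ 2.410.
Distances: 2:1 2.000 (Δ 0.410); 16:9 1.778 (Δ 0.632); silver ratio 2.414 (Δ 0.004); root-5 2.236 (Δ 0.174).

silver ratio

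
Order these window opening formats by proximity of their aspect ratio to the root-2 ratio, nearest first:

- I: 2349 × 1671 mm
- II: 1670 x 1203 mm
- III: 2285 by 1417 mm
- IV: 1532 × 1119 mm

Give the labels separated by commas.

I, II, IV, III

Ratios: I = 2349 / 1671 ≈ 1.406; II = 1670 / 1203 ≈ 1.388; III = 2285 / 1417 ≈ 1.613; IV = 1532 / 1119 ≈ 1.369.
|Δ from 1.414|: I 0.008; II 0.026; III 0.199; IV 0.045.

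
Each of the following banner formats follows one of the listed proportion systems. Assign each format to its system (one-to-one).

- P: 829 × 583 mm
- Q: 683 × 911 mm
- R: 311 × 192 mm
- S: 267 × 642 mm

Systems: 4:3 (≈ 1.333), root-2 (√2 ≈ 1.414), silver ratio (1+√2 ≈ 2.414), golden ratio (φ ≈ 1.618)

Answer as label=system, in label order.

P = 829/583 ≈ 1.422 → root-2 (1.414)
Q = 911/683 ≈ 1.334 → 4:3 (1.333)
R = 311/192 ≈ 1.620 → golden ratio (1.618)
S = 642/267 ≈ 2.404 → silver ratio (2.414)

P=root-2, Q=4:3, R=golden ratio, S=silver ratio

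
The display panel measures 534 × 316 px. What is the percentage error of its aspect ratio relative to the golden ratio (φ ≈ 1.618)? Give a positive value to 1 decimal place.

Ratio = 534 / 316 ≈ 1.6899.
Ideal golden ratio ≈ 1.6180. |1.6899 − 1.6180| / 1.6180 ≈ 4.44% → 4.4%.

4.4%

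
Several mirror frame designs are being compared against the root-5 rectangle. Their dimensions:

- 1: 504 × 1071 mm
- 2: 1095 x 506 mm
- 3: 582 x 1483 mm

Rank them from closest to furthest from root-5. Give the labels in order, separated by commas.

2, 1, 3

1: 1071/504 ≈ 2.125 → |2.125 − 2.236| = 0.111
2: 1095/506 ≈ 2.164 → |2.164 − 2.236| = 0.072
3: 1483/582 ≈ 2.548 → |2.548 − 2.236| = 0.312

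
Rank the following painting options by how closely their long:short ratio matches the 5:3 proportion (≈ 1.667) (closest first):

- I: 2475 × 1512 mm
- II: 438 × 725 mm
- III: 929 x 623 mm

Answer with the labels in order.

II, I, III

I: 2475/1512 ≈ 1.637 → |1.637 − 1.667| = 0.030
II: 725/438 ≈ 1.655 → |1.655 − 1.667| = 0.012
III: 929/623 ≈ 1.491 → |1.491 − 1.667| = 0.176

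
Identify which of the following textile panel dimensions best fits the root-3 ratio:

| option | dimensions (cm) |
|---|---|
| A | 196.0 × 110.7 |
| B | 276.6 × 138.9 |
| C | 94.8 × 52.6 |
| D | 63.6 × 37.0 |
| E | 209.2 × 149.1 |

Ratios (long/short): A ≈ 1.771; B ≈ 1.991; C ≈ 1.802; D ≈ 1.719; E ≈ 1.403.
root-3 ≈ 1.732; option D is nearest (Δ 0.013).

D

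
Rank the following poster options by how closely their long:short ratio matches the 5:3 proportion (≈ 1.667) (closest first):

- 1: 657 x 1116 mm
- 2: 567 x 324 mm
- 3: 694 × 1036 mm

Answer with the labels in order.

1, 2, 3

1: 1116/657 ≈ 1.699 → |1.699 − 1.667| = 0.032
2: 567/324 ≈ 1.750 → |1.750 − 1.667| = 0.083
3: 1036/694 ≈ 1.493 → |1.493 − 1.667| = 0.174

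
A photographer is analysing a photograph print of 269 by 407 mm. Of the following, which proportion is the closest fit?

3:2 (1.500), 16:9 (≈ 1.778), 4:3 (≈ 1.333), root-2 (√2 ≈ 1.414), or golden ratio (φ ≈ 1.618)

Ratio = 407 / 269 ≈ 1.513.
Distances: 3:2 1.500 (Δ 0.013); 16:9 1.778 (Δ 0.265); 4:3 1.333 (Δ 0.180); root-2 1.414 (Δ 0.099); golden ratio 1.618 (Δ 0.105).

3:2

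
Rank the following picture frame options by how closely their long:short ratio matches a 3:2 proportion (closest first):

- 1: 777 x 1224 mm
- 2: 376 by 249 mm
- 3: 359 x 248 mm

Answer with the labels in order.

2, 3, 1

Ratios: 1 = 1224 / 777 ≈ 1.575; 2 = 376 / 249 ≈ 1.510; 3 = 359 / 248 ≈ 1.448.
|Δ from 1.500|: 1 0.075; 2 0.010; 3 0.052.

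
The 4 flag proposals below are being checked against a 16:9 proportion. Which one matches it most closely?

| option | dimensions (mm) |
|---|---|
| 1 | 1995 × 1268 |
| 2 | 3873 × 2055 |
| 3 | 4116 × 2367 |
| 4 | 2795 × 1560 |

4

Target 16:9 ≈ 1.778.
1: 1.573 (Δ0.205)  2: 1.885 (Δ0.107)  3: 1.739 (Δ0.039)  4: 1.792 (Δ0.014)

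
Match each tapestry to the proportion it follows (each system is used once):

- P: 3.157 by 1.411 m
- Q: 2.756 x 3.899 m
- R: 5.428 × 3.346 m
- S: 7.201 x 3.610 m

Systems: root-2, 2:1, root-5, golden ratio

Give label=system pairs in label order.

P=root-5, Q=root-2, R=golden ratio, S=2:1

Ratios: P ≈ 2.237; Q ≈ 1.415; R ≈ 1.622; S ≈ 1.995.
Targets: root-2 ≈ 1.414; 2:1 ≈ 2.000; root-5 ≈ 2.236; golden ratio ≈ 1.618.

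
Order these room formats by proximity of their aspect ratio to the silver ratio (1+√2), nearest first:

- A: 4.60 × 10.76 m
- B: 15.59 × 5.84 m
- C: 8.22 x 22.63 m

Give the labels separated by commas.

Ratios: A = 10.76 / 4.60 ≈ 2.339; B = 15.59 / 5.84 ≈ 2.670; C = 22.63 / 8.22 ≈ 2.753.
|Δ from 2.414|: A 0.075; B 0.256; C 0.339.

A, B, C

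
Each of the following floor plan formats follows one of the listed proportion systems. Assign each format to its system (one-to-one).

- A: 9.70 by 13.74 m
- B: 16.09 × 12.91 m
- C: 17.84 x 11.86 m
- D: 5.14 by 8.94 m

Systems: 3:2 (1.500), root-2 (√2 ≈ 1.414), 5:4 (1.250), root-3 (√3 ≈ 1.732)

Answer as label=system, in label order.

Ratios: A ≈ 1.416; B ≈ 1.246; C ≈ 1.504; D ≈ 1.739.
Targets: 3:2 ≈ 1.500; root-2 ≈ 1.414; 5:4 ≈ 1.250; root-3 ≈ 1.732.

A=root-2, B=5:4, C=3:2, D=root-3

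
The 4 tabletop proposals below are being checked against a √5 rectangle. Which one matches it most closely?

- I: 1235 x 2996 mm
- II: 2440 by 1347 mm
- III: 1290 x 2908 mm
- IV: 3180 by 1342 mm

III

Target root-5 ≈ 2.236.
I: 2.426 (Δ0.190)  II: 1.811 (Δ0.425)  III: 2.254 (Δ0.018)  IV: 2.370 (Δ0.134)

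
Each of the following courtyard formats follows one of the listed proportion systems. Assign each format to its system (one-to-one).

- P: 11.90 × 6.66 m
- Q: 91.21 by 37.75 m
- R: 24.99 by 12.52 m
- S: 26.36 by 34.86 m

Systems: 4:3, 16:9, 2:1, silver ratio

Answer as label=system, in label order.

Ratios: P ≈ 1.787; Q ≈ 2.416; R ≈ 1.996; S ≈ 1.322.
Targets: 4:3 ≈ 1.333; 16:9 ≈ 1.778; 2:1 ≈ 2.000; silver ratio ≈ 2.414.

P=16:9, Q=silver ratio, R=2:1, S=4:3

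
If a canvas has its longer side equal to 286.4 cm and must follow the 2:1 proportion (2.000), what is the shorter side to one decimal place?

2:1 = 2.00000.
Shorter side = 286.4 ÷ 2.00000 ≈ 143.200 → 143.2 cm.

143.2 cm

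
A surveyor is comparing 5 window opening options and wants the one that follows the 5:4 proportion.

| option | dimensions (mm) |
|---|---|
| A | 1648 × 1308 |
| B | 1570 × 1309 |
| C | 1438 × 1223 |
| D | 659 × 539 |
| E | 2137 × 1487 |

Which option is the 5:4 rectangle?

A

Target 5:4 ≈ 1.250.
A: 1.260 (Δ0.010)  B: 1.199 (Δ0.051)  C: 1.176 (Δ0.074)  D: 1.223 (Δ0.027)  E: 1.437 (Δ0.187)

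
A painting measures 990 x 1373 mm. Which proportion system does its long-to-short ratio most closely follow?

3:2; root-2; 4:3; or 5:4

root-2

1373/990 ≈ 1.387. Nearest candidates are root-2 (1.414, off by 0.027) and 4:3 (1.333, off by 0.054).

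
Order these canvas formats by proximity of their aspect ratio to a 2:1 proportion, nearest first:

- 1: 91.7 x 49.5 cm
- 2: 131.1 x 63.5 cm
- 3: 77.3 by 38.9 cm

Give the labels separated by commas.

3, 2, 1

Ratios: 1 = 91.7 / 49.5 ≈ 1.853; 2 = 131.1 / 63.5 ≈ 2.065; 3 = 77.3 / 38.9 ≈ 1.987.
|Δ from 2.000|: 1 0.147; 2 0.065; 3 0.013.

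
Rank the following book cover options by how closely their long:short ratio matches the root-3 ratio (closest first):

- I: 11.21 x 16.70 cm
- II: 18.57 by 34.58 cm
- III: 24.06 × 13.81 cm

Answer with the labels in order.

I: 16.70/11.21 ≈ 1.490 → |1.490 − 1.732| = 0.242
II: 34.58/18.57 ≈ 1.862 → |1.862 − 1.732| = 0.130
III: 24.06/13.81 ≈ 1.742 → |1.742 − 1.732| = 0.010

III, II, I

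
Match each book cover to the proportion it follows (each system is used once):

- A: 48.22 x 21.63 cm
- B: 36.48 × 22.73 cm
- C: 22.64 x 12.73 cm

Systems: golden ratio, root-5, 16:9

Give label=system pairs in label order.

Ratios: A ≈ 2.229; B ≈ 1.605; C ≈ 1.778.
Targets: golden ratio ≈ 1.618; root-5 ≈ 2.236; 16:9 ≈ 1.778.

A=root-5, B=golden ratio, C=16:9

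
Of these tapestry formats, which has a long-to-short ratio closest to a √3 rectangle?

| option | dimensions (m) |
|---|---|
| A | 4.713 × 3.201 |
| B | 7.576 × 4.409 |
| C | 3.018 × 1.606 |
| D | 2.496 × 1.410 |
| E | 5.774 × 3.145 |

B

Ratios (long/short): A ≈ 1.472; B ≈ 1.718; C ≈ 1.879; D ≈ 1.770; E ≈ 1.836.
root-3 ≈ 1.732; option B is nearest (Δ 0.014).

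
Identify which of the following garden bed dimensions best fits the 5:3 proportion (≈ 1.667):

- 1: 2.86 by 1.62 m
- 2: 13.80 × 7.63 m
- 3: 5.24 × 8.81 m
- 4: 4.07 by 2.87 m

3

Target 5:3 ≈ 1.667.
1: 1.765 (Δ0.098)  2: 1.809 (Δ0.142)  3: 1.681 (Δ0.014)  4: 1.418 (Δ0.249)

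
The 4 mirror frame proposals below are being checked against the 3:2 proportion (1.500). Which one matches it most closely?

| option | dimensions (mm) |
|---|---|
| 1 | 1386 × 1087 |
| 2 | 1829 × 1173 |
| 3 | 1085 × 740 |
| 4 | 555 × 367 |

Ratios (long/short): 1 ≈ 1.275; 2 ≈ 1.559; 3 ≈ 1.466; 4 ≈ 1.512.
3:2 ≈ 1.500; option 4 is nearest (Δ 0.012).

4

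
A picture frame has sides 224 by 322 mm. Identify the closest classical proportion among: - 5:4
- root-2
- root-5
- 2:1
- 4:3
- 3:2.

root-2

Ratio = 322 / 224 ≈ 1.438.
Distances: 5:4 1.250 (Δ 0.188); root-2 1.414 (Δ 0.024); root-5 2.236 (Δ 0.798); 2:1 2.000 (Δ 0.562); 4:3 1.333 (Δ 0.105); 3:2 1.500 (Δ 0.062).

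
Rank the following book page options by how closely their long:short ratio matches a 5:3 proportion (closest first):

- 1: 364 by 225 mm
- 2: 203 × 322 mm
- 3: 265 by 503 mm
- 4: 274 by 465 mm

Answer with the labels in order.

1: 364/225 ≈ 1.618 → |1.618 − 1.667| = 0.049
2: 322/203 ≈ 1.586 → |1.586 − 1.667| = 0.081
3: 503/265 ≈ 1.898 → |1.898 − 1.667| = 0.231
4: 465/274 ≈ 1.697 → |1.697 − 1.667| = 0.030

4, 1, 2, 3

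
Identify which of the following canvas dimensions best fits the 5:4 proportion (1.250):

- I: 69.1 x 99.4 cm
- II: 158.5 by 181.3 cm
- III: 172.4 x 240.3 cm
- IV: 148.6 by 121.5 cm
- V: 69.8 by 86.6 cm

V

Target 5:4 ≈ 1.250.
I: 1.438 (Δ0.188)  II: 1.144 (Δ0.106)  III: 1.394 (Δ0.144)  IV: 1.223 (Δ0.027)  V: 1.241 (Δ0.009)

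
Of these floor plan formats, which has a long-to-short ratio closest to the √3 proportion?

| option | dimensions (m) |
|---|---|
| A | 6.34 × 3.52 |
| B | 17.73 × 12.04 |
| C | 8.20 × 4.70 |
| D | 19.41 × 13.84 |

Ratios (long/short): A ≈ 1.801; B ≈ 1.473; C ≈ 1.745; D ≈ 1.402.
root-3 ≈ 1.732; option C is nearest (Δ 0.013).

C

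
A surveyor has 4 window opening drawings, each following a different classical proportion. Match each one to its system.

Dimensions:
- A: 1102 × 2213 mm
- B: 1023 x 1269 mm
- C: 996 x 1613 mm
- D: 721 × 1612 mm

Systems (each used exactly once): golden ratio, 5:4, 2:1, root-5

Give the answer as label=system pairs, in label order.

A=2:1, B=5:4, C=golden ratio, D=root-5

Ratios: A ≈ 2.008; B ≈ 1.240; C ≈ 1.619; D ≈ 2.236.
Targets: golden ratio ≈ 1.618; 5:4 ≈ 1.250; 2:1 ≈ 2.000; root-5 ≈ 2.236.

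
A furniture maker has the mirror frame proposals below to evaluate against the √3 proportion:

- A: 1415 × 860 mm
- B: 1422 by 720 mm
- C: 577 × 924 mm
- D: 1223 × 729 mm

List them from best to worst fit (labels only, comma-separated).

A: 1415/860 ≈ 1.645 → |1.645 − 1.732| = 0.087
B: 1422/720 ≈ 1.975 → |1.975 − 1.732| = 0.243
C: 924/577 ≈ 1.601 → |1.601 − 1.732| = 0.131
D: 1223/729 ≈ 1.678 → |1.678 − 1.732| = 0.054

D, A, C, B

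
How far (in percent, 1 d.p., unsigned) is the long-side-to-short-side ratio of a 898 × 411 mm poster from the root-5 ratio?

Ratio = 898 / 411 ≈ 2.1849.
Ideal root-5 ≈ 2.2361. |2.1849 − 2.2361| / 2.2361 ≈ 2.29% → 2.3%.

2.3%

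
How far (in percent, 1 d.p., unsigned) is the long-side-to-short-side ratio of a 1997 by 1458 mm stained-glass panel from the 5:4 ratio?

Ratio = 1997 / 1458 ≈ 1.3697.
Ideal 5:4 = 1.2500. |1.3697 − 1.2500| / 1.2500 ≈ 9.58% → 9.6%.

9.6%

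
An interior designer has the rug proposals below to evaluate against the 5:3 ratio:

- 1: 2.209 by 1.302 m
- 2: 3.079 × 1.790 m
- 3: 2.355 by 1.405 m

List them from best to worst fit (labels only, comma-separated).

3, 1, 2

Ratios: 1 = 2.209 / 1.302 ≈ 1.697; 2 = 3.079 / 1.790 ≈ 1.720; 3 = 2.355 / 1.405 ≈ 1.676.
|Δ from 1.667|: 1 0.030; 2 0.053; 3 0.009.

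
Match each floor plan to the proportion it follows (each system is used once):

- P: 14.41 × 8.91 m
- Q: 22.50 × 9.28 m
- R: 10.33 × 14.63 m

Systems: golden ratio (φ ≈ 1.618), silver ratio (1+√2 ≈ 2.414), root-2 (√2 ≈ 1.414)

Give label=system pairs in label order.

P=golden ratio, Q=silver ratio, R=root-2

Ratios: P ≈ 1.617; Q ≈ 2.425; R ≈ 1.416.
Targets: golden ratio ≈ 1.618; silver ratio ≈ 2.414; root-2 ≈ 1.414.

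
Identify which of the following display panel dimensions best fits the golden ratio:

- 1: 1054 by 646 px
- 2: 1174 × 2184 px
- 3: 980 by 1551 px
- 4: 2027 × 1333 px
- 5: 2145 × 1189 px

1

Ratios (long/short): 1 ≈ 1.632; 2 ≈ 1.860; 3 ≈ 1.583; 4 ≈ 1.521; 5 ≈ 1.804.
golden ratio ≈ 1.618; option 1 is nearest (Δ 0.014).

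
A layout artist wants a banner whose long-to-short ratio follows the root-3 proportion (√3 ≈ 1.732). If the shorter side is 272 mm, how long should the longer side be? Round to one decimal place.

471.1 mm

root-3 ≈ 1.73205.
Longer side = 272 × 1.73205 ≈ 471.118 → 471.1 mm.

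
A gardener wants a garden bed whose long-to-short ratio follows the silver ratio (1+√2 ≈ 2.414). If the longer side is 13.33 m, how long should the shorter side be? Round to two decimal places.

silver ratio ≈ 2.41421.
Shorter side = 13.33 ÷ 2.41421 ≈ 5.5215 → 5.52 m.

5.52 m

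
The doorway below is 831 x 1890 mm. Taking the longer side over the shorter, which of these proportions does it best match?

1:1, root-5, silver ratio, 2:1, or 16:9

1890/831 ≈ 2.274. Nearest candidates are root-5 (2.236, off by 0.038) and silver ratio (2.414, off by 0.140).

root-5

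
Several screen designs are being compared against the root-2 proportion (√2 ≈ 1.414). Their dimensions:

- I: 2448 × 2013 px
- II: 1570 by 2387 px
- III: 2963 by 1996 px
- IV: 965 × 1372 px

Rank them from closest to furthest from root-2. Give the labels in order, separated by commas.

Ratios: I = 2448 / 2013 ≈ 1.216; II = 2387 / 1570 ≈ 1.520; III = 2963 / 1996 ≈ 1.484; IV = 1372 / 965 ≈ 1.422.
|Δ from 1.414|: I 0.198; II 0.106; III 0.070; IV 0.008.

IV, III, II, I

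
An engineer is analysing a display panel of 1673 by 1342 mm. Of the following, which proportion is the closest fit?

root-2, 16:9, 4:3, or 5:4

5:4

1673/1342 ≈ 1.247. Nearest candidates are 5:4 (1.250, off by 0.003) and 4:3 (1.333, off by 0.086).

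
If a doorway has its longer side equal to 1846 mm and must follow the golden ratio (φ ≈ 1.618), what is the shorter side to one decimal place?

golden ratio ≈ 1.61803.
Shorter side = 1846 ÷ 1.61803 ≈ 1140.894 → 1140.9 mm.

1140.9 mm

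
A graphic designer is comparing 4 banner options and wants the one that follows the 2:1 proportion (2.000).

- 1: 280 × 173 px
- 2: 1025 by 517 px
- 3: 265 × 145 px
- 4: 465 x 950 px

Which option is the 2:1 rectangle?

Target 2:1 ≈ 2.000.
1: 1.618 (Δ0.382)  2: 1.983 (Δ0.017)  3: 1.828 (Δ0.172)  4: 2.043 (Δ0.043)

2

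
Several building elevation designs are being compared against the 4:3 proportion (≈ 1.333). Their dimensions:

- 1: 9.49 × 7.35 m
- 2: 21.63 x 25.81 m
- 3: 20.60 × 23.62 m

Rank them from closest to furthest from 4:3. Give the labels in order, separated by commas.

1: 9.49/7.35 ≈ 1.291 → |1.291 − 1.333| = 0.042
2: 25.81/21.63 ≈ 1.193 → |1.193 − 1.333| = 0.140
3: 23.62/20.60 ≈ 1.147 → |1.147 − 1.333| = 0.186

1, 2, 3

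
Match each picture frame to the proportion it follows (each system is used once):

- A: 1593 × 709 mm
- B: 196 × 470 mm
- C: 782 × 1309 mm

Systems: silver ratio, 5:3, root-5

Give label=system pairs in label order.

A=root-5, B=silver ratio, C=5:3

A = 1593/709 ≈ 2.247 → root-5 (2.236)
B = 470/196 ≈ 2.398 → silver ratio (2.414)
C = 1309/782 ≈ 1.674 → 5:3 (1.667)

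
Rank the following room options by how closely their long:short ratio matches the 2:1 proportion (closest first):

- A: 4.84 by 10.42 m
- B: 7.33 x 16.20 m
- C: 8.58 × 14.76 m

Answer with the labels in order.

A: 10.42/4.84 ≈ 2.153 → |2.153 − 2.000| = 0.153
B: 16.20/7.33 ≈ 2.210 → |2.210 − 2.000| = 0.210
C: 14.76/8.58 ≈ 1.720 → |1.720 − 2.000| = 0.280

A, B, C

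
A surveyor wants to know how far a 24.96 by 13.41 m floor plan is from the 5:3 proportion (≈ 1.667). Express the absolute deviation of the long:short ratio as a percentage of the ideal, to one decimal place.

Ratio = 24.96 / 13.41 ≈ 1.8613.
Ideal 5:3 ≈ 1.6667. |1.8613 − 1.6667| / 1.6667 ≈ 11.68% → 11.7%.

11.7%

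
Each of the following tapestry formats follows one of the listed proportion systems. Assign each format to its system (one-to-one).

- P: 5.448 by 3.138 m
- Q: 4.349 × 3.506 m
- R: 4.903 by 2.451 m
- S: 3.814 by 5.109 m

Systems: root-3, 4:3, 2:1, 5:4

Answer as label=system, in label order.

Ratios: P ≈ 1.736; Q ≈ 1.240; R ≈ 2.000; S ≈ 1.340.
Targets: root-3 ≈ 1.732; 4:3 ≈ 1.333; 2:1 ≈ 2.000; 5:4 ≈ 1.250.

P=root-3, Q=5:4, R=2:1, S=4:3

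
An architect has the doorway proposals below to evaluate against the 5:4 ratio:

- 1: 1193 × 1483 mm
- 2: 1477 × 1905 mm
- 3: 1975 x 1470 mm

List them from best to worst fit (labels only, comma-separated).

1: 1483/1193 ≈ 1.243 → |1.243 − 1.250| = 0.007
2: 1905/1477 ≈ 1.290 → |1.290 − 1.250| = 0.040
3: 1975/1470 ≈ 1.344 → |1.344 − 1.250| = 0.094

1, 2, 3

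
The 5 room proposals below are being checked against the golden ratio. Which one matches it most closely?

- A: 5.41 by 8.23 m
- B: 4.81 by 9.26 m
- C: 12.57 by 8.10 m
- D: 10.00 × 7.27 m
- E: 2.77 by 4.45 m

E

Ratios (long/short): A ≈ 1.521; B ≈ 1.925; C ≈ 1.552; D ≈ 1.376; E ≈ 1.606.
golden ratio ≈ 1.618; option E is nearest (Δ 0.012).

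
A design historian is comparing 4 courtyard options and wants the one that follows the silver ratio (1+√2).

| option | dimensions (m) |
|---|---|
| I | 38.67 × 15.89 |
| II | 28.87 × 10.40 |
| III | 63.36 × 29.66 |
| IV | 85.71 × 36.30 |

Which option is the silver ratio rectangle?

Ratios (long/short): I ≈ 2.434; II ≈ 2.776; III ≈ 2.136; IV ≈ 2.361.
silver ratio ≈ 2.414; option I is nearest (Δ 0.020).

I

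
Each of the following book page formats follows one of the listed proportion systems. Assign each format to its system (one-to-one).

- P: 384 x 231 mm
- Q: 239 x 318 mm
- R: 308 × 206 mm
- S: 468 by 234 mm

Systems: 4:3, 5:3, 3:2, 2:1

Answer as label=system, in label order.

P = 384/231 ≈ 1.662 → 5:3 (1.667)
Q = 318/239 ≈ 1.331 → 4:3 (1.333)
R = 308/206 ≈ 1.495 → 3:2 (1.500)
S = 468/234 ≈ 2.000 → 2:1 (2.000)

P=5:3, Q=4:3, R=3:2, S=2:1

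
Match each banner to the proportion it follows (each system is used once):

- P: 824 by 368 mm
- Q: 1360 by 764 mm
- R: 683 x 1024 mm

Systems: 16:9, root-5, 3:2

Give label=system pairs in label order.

P=root-5, Q=16:9, R=3:2

Ratios: P ≈ 2.239; Q ≈ 1.780; R ≈ 1.499.
Targets: 16:9 ≈ 1.778; root-5 ≈ 2.236; 3:2 ≈ 1.500.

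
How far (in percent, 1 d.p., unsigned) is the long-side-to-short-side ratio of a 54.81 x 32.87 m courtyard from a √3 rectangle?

3.7%

Ratio = 54.81 / 32.87 ≈ 1.6675.
Ideal root-3 ≈ 1.7321. |1.6675 − 1.7321| / 1.7321 ≈ 3.73% → 3.7%.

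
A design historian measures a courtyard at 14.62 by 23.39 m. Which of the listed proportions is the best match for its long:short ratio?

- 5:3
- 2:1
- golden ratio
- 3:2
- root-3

23.39/14.62 ≈ 1.600. Nearest candidates are golden ratio (1.618, off by 0.018) and 5:3 (1.667, off by 0.067).

golden ratio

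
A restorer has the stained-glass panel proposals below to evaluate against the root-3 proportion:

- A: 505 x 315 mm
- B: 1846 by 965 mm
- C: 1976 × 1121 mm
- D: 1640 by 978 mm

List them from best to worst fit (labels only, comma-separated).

Ratios: A = 505 / 315 ≈ 1.603; B = 1846 / 965 ≈ 1.913; C = 1976 / 1121 ≈ 1.763; D = 1640 / 978 ≈ 1.677.
|Δ from 1.732|: A 0.129; B 0.181; C 0.031; D 0.055.

C, D, A, B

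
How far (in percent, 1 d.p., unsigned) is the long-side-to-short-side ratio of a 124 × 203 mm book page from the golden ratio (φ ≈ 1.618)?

Ratio = 203 / 124 ≈ 1.6371.
Ideal golden ratio ≈ 1.6180. |1.6371 − 1.6180| / 1.6180 ≈ 1.18% → 1.2%.

1.2%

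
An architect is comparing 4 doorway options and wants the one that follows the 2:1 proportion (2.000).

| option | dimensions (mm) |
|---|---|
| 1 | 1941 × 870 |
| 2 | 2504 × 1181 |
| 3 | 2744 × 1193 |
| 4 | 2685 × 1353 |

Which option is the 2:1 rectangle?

Target 2:1 ≈ 2.000.
1: 2.231 (Δ0.231)  2: 2.120 (Δ0.120)  3: 2.300 (Δ0.300)  4: 1.984 (Δ0.016)

4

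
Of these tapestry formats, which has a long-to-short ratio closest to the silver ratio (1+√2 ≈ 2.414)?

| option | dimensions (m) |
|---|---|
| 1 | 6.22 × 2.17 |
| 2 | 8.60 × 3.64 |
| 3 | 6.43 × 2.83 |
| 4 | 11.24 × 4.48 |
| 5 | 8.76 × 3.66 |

Target silver ratio ≈ 2.414.
1: 2.866 (Δ0.452)  2: 2.363 (Δ0.051)  3: 2.272 (Δ0.142)  4: 2.509 (Δ0.095)  5: 2.393 (Δ0.021)

5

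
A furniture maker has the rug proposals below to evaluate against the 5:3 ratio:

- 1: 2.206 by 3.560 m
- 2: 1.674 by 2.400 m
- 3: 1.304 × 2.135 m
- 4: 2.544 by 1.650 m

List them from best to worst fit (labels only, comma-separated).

3, 1, 4, 2

1: 3.560/2.206 ≈ 1.614 → |1.614 − 1.667| = 0.053
2: 2.400/1.674 ≈ 1.434 → |1.434 − 1.667| = 0.233
3: 2.135/1.304 ≈ 1.637 → |1.637 − 1.667| = 0.030
4: 2.544/1.650 ≈ 1.542 → |1.542 − 1.667| = 0.125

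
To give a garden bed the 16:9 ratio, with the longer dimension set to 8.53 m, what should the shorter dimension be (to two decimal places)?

16:9 ≈ 1.77778.
Shorter side = 8.53 ÷ 1.77778 ≈ 4.7981 → 4.80 m.

4.80 m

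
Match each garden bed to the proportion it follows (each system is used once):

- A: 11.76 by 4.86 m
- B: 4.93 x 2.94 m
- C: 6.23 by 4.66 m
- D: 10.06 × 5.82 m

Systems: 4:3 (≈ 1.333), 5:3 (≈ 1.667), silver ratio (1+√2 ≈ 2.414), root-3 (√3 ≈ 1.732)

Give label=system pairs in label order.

A=silver ratio, B=5:3, C=4:3, D=root-3

A = 11.76/4.86 ≈ 2.420 → silver ratio (2.414)
B = 4.93/2.94 ≈ 1.677 → 5:3 (1.667)
C = 6.23/4.66 ≈ 1.337 → 4:3 (1.333)
D = 10.06/5.82 ≈ 1.729 → root-3 (1.732)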